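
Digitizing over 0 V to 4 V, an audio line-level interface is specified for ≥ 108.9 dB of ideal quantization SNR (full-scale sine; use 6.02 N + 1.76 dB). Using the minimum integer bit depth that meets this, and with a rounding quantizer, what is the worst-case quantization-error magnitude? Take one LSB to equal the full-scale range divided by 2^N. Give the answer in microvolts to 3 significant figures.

Span = 4 V.
6.02 N + 1.76 ≥ 108.9 gives N ≥ 17.797, so the minimum integer is 18.
LSB = 4 V ÷ 2^18 = 4/262144 V = 15.259 µV.
Half an LSB is 7.63 µV.

7.63 µV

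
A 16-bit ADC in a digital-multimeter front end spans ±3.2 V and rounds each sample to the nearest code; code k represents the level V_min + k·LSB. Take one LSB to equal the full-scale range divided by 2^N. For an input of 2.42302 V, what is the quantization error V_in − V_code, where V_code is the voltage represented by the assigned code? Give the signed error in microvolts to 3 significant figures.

−26.9 µV

Range = 3.2 − (-3.2) = 6.4 V. LSB = 6.4 V / 2^16 ≈ 97.66 µV.
(V_in − V_min)/LSB = (2.42302 − (-3.2)) × 65536/6.4 = 57579.7248 → nearest code k = 57580.
Reconstructed level: -3.2 + 57580 × 6.4/65536 V = 2.4230468750 V.
Error = V_in − V_code = 2.42302 − (2.4230468750) = −26.9 µV.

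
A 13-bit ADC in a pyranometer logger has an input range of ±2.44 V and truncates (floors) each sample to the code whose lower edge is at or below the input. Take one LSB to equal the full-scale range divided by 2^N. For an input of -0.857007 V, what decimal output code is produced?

2657

Full-scale range = 2.44 V − (-2.44 V) = 4.88 V. LSB = 4.88 V / 2^13 ≈ 0.5957 mV.
(V_in − V_min) × 2^13/range = (-0.857007 − (-2.44)) × 8192/4.88 = 2657.352.
Floor → code = 2657.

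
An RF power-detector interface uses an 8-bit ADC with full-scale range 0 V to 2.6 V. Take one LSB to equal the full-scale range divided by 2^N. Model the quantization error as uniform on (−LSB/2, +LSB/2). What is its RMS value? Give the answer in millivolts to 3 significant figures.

Range is 2.6 V.
LSB = 2.6 V ÷ 2^8 = 2.6/256 V = 10.156 mV.
For a uniform distribution on [−LSB/2, +LSB/2], V_rms = LSB/√12 = 10.156 mV/3.4641 = 2.93 mV.

2.93 mV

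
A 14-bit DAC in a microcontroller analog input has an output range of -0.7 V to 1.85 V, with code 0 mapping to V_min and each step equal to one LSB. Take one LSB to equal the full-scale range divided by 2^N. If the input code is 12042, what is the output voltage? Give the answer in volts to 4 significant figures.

Range = 1.85 − (-0.7) = 2.55 V. LSB = 2.55 V / 2^14.
V_out = V_min + code × LSB = -0.7 V + 12042 × 2.55 V / 16384
      = -0.7 V + 1.87421 V = 1.17421 V.

1.174 V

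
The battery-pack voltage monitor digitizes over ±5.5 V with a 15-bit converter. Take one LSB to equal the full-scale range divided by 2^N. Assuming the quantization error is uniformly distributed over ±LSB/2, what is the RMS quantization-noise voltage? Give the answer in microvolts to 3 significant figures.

96.9 µV

Span: 5.5 V − (-5.5 V) = 11 V.
LSB = 11 V ÷ 2^15 = 11/32768 V = 335.69 µV.
σ_q = LSB/√12 = 335.69 µV/3.4641 = 96.9 µV.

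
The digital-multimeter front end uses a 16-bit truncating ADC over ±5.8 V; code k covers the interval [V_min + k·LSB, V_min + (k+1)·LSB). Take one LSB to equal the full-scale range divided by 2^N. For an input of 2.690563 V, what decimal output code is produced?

The full-scale span is 5.8 − (-5.8) = 11.6 V. LSB = 11.6 V / 2^16 ≈ 177.0 µV.
code = ⌊(V_in − V_min)/LSB⌋ = ⌊(V_in − V_min) × 2^16 / range⌋
     = ⌊(2.690563 − (-5.8)) × 65536 / 11.6⌋ = ⌊8.490563 × 65536/11.6⌋
     = ⌊47968.753⌋ = 47968.

47968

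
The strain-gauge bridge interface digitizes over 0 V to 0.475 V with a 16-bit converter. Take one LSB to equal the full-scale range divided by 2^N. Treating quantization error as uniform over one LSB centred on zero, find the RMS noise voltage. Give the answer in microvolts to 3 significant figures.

2.09 µV

V_FS = 0.475 V.
Step size = 0.475/65536 V = 7.2479 µV.
RMS of a uniform error over width LSB is LSB/√12 = 2.09 µV.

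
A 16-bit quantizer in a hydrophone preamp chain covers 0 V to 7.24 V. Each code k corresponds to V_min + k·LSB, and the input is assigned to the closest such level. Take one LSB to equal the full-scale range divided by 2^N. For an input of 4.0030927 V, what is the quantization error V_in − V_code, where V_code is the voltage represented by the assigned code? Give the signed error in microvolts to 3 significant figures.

−29.9 µV

Full-scale range = 7.24 V. LSB = 7.24 V / 2^16 ≈ 110.5 µV.
Position in LSBs: (4.0030927 − (0)) × 65536/7.24 = 36235.7297; rounding gives k = 36236.
V_code = V_min + k × range/2^16 = 0 + 36236 × 7.24/65536 = 4.0031225586 V.
V_in − V_code = 4.0030927 − (4.0031225586) = −29.9 µV.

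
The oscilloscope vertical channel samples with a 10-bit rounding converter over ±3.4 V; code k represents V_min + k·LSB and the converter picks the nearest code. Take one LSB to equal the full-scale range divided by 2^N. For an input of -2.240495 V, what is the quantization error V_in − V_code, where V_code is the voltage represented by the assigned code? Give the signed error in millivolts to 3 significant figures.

−2.60 mV

Span: 3.4 V − (-3.4 V) = 6.8 V. LSB = 6.8 V / 2^10 ≈ 6.641 mV.
Position in LSBs: (-2.240495 − (-3.4)) × 1024/6.8 = 174.6078; rounding gives k = 175.
V_code = -3.4 + (175/1024) × 6.8 = -2.237890625 V.
V_in − V_code = -2.240495 − (-2.237890625) = −2.60 mV.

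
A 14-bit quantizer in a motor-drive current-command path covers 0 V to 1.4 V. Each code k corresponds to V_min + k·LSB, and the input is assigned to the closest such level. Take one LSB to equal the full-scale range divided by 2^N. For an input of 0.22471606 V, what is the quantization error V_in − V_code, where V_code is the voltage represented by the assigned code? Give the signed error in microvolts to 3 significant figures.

Full-scale range = 1.4 V. LSB = 1.4 V / 2^14 ≈ 85.45 µV.
(0.22471606 − (0)) / LSB = 0.22471606 × 16384/1.4 = 2629.8199. Nearest integer: k = 2630.
Reconstructed level: 0 + 2630 × 1.4/16384 V = 0.22473144531 V.
Error = V_in − V_code = 0.22471606 − (0.22473144531) = −15.4 µV.

−15.4 µV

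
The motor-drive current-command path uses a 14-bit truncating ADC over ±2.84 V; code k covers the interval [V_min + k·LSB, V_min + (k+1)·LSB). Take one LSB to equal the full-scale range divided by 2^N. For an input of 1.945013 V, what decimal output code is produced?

13802

Span: 2.84 V − (-2.84 V) = 5.68 V. LSB = 5.68 V / 2^14 ≈ 346.7 µV.
(V_in − V_min) × 2^14/range = (1.945013 − (-2.84)) × 16384/5.68 = 13802.404.
Floor → code = 13802.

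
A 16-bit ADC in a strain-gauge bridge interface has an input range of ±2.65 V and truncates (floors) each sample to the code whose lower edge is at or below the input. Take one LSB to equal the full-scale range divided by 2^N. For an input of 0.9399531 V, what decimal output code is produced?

Range = 2.65 − (-2.65) = 5.3 V. LSB = 5.3 V / 2^16 ≈ 80.87 µV.
(V_in − V_min) × 2^16/range = (0.9399531 − (-2.65)) × 65536/5.3 = 44390.786.
Floor → code = 44390.

44390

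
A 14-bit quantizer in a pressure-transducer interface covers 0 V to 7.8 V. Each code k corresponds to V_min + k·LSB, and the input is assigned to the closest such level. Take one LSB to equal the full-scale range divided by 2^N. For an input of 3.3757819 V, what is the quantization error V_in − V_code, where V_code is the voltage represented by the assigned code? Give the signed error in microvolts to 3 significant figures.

−60.4 µV

V_FS = 7.8 V. LSB = 7.8 V / 2^14 ≈ 476.1 µV.
Position in LSBs: (3.3757819 − (0)) × 16384/7.8 = 7090.8732; rounding gives k = 7091.
V_code = 0 + (7091/16384) × 7.8 = 3.3758422852 V.
V_in − V_code = 3.3757819 − (3.3758422852) = −60.4 µV.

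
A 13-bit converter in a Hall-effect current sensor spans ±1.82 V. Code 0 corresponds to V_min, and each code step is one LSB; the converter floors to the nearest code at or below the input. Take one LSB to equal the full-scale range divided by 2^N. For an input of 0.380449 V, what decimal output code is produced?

4952

Full-scale range = 1.82 V − (-1.82 V) = 3.64 V. LSB = 3.64 V / 2^13 ≈ 444.3 µV.
(V_in − V_min) × 2^13/range = (0.380449 − (-1.82)) × 8192/3.64 = 4952.219.
Floor → code = 4952.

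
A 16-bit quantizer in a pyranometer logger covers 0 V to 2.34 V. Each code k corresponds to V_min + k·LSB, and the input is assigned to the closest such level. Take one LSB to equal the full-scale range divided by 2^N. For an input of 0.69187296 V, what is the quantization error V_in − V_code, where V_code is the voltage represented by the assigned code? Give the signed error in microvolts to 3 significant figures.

+6.20 µV

V_FS = 2.34 V. LSB = 2.34 V / 2^16 ≈ 35.71 µV.
Position in LSBs: (0.69187296 − (0)) × 65536/2.34 = 19377.1736; rounding gives k = 19377.
Reconstructed level: 0 + 19377 × 2.34/65536 V = 0.69186676025 V.
V_in − V_code = 0.69187296 − (0.69186676025) = +6.20 µV.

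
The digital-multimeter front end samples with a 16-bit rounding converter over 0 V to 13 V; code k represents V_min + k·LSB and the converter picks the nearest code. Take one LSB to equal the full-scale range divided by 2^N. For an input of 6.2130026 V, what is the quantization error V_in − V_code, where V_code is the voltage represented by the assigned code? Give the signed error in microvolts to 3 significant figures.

Span = 13 V. LSB = 13 V / 2^16 ≈ 198.4 µV.
(V_in − V_min)/LSB = (6.2130026 − (0)) × 65536/13 = 31321.1799 → nearest code k = 31321.
V_code = 0 + (31321/65536) × 13 = 6.2129669189 V.
Error = V_in − V_code = 6.2130026 − (6.2129669189) = +35.7 µV.

+35.7 µV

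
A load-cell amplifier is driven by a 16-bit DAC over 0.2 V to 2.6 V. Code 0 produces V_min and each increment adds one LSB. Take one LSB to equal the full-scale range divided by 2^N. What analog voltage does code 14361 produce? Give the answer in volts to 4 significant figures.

Full-scale range = 2.6 V − (0.2 V) = 2.4 V. LSB = 2.4 V / 2^16.
Output = V_min + (14361/65536) × range = 0.2 + 0.219131 × 2.4 V
      = 0.2 + 0.525916 = 0.725916 V.

0.7259 V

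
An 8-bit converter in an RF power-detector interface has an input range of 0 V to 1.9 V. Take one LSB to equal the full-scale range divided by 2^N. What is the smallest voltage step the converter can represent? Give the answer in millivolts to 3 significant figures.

7.42 mV

Span = 1.9 V.
There are 2^8 = 256 steps.
LSB = 1.9 V / 2^8 = 7.42 mV.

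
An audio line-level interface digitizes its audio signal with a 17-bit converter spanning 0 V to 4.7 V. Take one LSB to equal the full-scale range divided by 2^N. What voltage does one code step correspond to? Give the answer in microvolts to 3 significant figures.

35.9 µV

Full-scale range = 4.7 V.
2^17 = 131072 levels.
LSB = 4.7 V / 2^17 = 35.9 µV.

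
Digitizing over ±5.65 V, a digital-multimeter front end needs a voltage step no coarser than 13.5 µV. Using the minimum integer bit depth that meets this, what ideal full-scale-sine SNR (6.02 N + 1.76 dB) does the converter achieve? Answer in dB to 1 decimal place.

122.2 dB

Span: 5.65 V − (-5.65 V) = 11.3 V.
11.3 V / 13.5 µV = 837000. Since 2^19 = 524288 and 2^20 = 1048576, N = 20.
Ideal SNR at N = 20: 6.02·20 + 1.76 = 122.2 dB.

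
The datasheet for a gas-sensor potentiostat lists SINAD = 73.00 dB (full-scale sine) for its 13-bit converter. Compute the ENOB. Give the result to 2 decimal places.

11.83 bits

ENOB = (73.00 − 1.76)/6.02 = 11.8339 bits.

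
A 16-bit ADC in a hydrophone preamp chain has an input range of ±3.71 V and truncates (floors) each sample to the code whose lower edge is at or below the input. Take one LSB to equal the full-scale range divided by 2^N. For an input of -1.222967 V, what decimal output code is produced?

21966

Range = 3.71 − (-3.71) = 7.42 V. LSB = 7.42 V / 2^16 ≈ 113.2 µV.
(V_in − V_min) × 2^16/range = (-1.222967 − (-3.71)) × 65536/7.42 = 21966.334.
Floor → code = 21966.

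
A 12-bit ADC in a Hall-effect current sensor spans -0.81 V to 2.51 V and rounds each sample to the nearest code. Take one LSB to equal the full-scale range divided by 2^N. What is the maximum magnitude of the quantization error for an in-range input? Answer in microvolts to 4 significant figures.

405.3 µV

Span: 2.51 V − (-0.81 V) = 3.32 V.
LSB = 3.32 V / 2^12 = 0.810547 mV.
Worst-case error for round-to-nearest is half an LSB: 405.3 µV.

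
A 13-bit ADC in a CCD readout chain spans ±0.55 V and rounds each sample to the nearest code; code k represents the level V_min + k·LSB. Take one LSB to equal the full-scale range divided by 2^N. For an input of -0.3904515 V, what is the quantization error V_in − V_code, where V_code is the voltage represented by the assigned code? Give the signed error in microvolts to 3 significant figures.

Span: 0.55 V − (-0.55 V) = 1.1 V. LSB = 1.1 V / 2^13 ≈ 134.3 µV.
(-0.3904515 − (-0.55)) / LSB = 0.1595485 × 8192/1.1 = 1188.2012. Nearest integer: k = 1188.
V_code = -0.55 + (1188/8192) × 1.1 = -0.3904785156 V.
e = -0.3904515 − (-0.3904785156) = +27.0 µV.

+27.0 µV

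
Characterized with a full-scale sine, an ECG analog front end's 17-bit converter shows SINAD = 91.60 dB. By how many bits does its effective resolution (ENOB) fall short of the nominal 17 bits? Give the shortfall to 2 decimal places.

2.08 bits

ENOB = (SINAD − 1.76)/6.02 = (91.60 − 1.76)/6.02 = 14.9236 bits.
Lost resolution: 17 − 14.9236 = 2.0764 bits.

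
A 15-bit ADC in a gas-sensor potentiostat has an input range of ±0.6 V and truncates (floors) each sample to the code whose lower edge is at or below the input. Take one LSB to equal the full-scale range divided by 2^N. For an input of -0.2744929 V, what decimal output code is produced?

8888

Span: 0.6 V − (-0.6 V) = 1.2 V. LSB = 1.2 V / 2^15 ≈ 36.62 µV.
(V_in − V_min) × 2^15/range = (-0.2744929 − (-0.6)) × 32768/1.2 = 8888.514.
Floor → code = 8888.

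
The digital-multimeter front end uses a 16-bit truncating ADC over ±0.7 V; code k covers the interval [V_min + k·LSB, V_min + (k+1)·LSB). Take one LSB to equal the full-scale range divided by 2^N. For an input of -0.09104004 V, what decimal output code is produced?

28506

Full-scale range = 0.7 V − (-0.7 V) = 1.4 V. LSB = 1.4 V / 2^16 ≈ 21.36 µV.
V_in − V_min = -0.09104004 − (-0.7) = 0.60895996 V.
Divide by LSB: 0.60895996 × 65536/1.4 = 28506.2857.
Truncating gives code 28506.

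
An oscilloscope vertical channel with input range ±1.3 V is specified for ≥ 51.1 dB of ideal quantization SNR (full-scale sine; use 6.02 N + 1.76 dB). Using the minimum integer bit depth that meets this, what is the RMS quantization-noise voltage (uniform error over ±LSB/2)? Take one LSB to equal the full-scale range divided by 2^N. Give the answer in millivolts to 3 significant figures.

Span: 1.3 V − (-1.3 V) = 2.6 V.
6.02 N + 1.76 ≥ 51.1 gives N ≥ 8.196, so the minimum integer is 9.
One LSB is 2.6 V / 512 = 5.0781 mV.
V_rms = LSB/√12 = 1.47 mV.

1.47 mV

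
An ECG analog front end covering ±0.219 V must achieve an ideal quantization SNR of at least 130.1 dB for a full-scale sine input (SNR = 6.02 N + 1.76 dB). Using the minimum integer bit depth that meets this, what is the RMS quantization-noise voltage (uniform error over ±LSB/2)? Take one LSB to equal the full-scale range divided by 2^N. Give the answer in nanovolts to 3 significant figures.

30.1 nV

The full-scale span is 0.219 − (-0.219) = 0.438 V.
N ≥ (130.1 − 1.76)/6.02 = 21.319 → N_min = 22.
One LSB is 0.438 V / 4194304 = 104.43 nV.
σ_q = LSB/√12 = 104.43 nV/3.4641 = 30.1 nV.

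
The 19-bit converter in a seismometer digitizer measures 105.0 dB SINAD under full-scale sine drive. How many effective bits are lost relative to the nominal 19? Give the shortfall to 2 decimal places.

1.85 bits

Effective bits = (105.0 − 1.76)/6.02 = 17.1495.
19 − 17.1495 = 1.85 bits below nominal.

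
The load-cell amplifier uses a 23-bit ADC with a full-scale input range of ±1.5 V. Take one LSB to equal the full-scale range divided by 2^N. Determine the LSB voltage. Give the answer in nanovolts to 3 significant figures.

358 nV

Span: 1.5 V − (-1.5 V) = 3 V.
There are 2^23 = 8388608 steps.
One LSB is 3 V / 8388608 = 358 nV.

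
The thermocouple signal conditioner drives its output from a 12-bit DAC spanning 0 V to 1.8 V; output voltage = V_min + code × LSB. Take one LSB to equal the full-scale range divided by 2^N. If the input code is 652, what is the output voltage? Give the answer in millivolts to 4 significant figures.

V_FS = 1.8 V. LSB = 1.8 V / 2^12.
V_out = V_min + code × LSB = 0 V + 652 × 1.8 V / 4096
      = 0 + 0.286523 = 0.286523 V.

286.5 mV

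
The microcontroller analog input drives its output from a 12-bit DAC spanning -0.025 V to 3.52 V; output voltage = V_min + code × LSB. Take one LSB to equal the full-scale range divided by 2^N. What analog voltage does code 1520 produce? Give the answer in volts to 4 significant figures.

The full-scale span is 3.52 − (-0.025) = 3.545 V. LSB = 3.545 V / 2^12.
V_out = V_min + code × LSB = -0.025 V + 1520 × 3.545 V / 4096
      = -0.025 + 1.31553 = 1.29053 V.

1.291 V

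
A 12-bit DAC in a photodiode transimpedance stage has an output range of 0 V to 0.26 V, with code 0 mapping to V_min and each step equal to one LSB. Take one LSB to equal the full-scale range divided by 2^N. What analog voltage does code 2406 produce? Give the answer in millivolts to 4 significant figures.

Range is 0.26 V. LSB = 0.26 V / 2^12.
V_out = 0 + 2406 × (0.26/4096) V
      = 0 V + 0.152725 V = 0.152725 V.

152.7 mV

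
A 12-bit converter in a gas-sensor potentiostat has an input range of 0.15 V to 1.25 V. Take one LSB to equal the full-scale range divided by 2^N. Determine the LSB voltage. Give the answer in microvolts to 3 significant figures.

269 µV

Span: 1.25 V − (0.15 V) = 1.1 V.
2^12 = 4096 levels.
One LSB is 1.1 V / 4096 = 269 µV.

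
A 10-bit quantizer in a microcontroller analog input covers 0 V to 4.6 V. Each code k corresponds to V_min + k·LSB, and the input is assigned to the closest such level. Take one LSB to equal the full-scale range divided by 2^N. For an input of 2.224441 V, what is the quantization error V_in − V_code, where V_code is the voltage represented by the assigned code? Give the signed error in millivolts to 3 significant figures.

Span = 4.6 V. LSB = 4.6 V / 2^10 ≈ 4.492 mV.
Position in LSBs: (2.224441 − (0)) × 1024/4.6 = 495.1799; rounding gives k = 495.
Reconstructed level: 0 + 495 × 4.6/1024 V = 2.223632813 V.
e = 2.224441 − (2.223632813) = +0.808 mV.

+0.808 mV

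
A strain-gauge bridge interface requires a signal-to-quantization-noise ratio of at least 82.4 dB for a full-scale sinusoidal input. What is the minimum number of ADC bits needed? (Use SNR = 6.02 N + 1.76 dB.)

Required N = ⌈(82.4 − 1.76)/6.02⌉ = ⌈13.395⌉ = 14.

14 bits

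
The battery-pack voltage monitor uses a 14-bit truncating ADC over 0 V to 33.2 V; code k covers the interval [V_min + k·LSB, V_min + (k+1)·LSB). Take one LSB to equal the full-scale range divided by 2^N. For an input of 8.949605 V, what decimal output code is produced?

Span = 33.2 V. LSB = 33.2 V / 2^14 ≈ 2.026 mV.
(V_in − V_min) × 2^14/range = (8.949605 − (0)) × 16384/33.2 = 4416.576.
Floor → code = 4416.

4416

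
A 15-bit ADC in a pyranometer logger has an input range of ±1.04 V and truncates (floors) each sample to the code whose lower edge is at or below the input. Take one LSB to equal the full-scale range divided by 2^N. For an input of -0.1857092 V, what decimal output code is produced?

Span: 1.04 V − (-1.04 V) = 2.08 V. LSB = 2.08 V / 2^15 ≈ 63.48 µV.
V_in − V_min = -0.1857092 − (-1.04) = 0.8542908 V.
Divide by LSB: 0.8542908 × 32768/2.08 = 13458.3658.
Truncating gives code 13458.

13458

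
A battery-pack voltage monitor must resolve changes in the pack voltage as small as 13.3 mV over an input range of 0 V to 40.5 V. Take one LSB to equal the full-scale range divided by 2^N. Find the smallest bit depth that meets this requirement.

Range is 40.5 V.
Required number of levels: 40.5/13.3 mV = 3045.1; smallest N with 2^N ≥ that is 12.

12 bits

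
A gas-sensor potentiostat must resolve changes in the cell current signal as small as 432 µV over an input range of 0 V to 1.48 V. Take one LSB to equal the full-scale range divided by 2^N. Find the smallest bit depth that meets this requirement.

V_FS = 1.48 V.
Need 2^N ≥ 1.48 V / 432 µV = 3426 → N_min = 12.

12 bits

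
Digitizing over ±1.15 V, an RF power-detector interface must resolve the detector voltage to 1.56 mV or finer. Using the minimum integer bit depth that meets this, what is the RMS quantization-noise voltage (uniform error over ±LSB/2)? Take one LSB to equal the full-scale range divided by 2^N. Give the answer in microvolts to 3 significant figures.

324 µV

Span: 1.15 V − (-1.15 V) = 2.3 V.
Levels needed ≥ 2.3/1.56 mV = 1474. 2^11 = 2048 suffices, so N_min = 11.
LSB = 2.3 V / 2^11 = 1.1230 mV.
V_rms = LSB/√12 = 324 µV.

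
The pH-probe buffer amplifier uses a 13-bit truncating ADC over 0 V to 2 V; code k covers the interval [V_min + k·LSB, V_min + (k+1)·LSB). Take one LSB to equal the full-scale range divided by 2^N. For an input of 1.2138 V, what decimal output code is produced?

Full-scale range = 2 V. LSB = 2 V / 2^13 ≈ 244.1 µV.
(V_in − V_min) × 2^13/range = (1.2138 − (0)) × 8192/2 = 4971.725.
Floor → code = 4971.

4971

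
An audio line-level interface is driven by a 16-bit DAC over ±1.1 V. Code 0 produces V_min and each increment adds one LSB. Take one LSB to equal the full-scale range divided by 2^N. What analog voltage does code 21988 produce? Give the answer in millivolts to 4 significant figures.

Span: 1.1 V − (-1.1 V) = 2.2 V. LSB = 2.2 V / 2^16.
Output = V_min + (21988/65536) × range = -1.1 + 0.335510 × 2.2 V
      = -1.1 + 0.738123 = -0.361877 V.

-361.9 mV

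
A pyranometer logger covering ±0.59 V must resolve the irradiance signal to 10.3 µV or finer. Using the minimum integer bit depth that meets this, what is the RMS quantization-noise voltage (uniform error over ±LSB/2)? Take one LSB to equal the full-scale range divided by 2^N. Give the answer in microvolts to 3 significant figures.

The full-scale span is 0.59 − (-0.59) = 1.18 V.
Required number of levels: 1.18/10.3 µV = 114560; smallest N with 2^N ≥ that is 17.
One LSB is 1.18 V / 131072 = 9.0027 µV.
σ_q = LSB/√12 = 9.0027 µV/3.4641 = 2.60 µV.

2.60 µV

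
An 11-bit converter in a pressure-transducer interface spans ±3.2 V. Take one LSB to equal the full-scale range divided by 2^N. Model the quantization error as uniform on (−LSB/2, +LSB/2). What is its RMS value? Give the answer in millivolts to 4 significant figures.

Span: 3.2 V − (-3.2 V) = 6.4 V.
LSB = 6.4 V / 2^11 = 3.12500 mV.
For a uniform distribution on [−LSB/2, +LSB/2], V_rms = LSB/√12 = 3.12500 mV/3.4641 = 0.9021 mV.

0.9021 mV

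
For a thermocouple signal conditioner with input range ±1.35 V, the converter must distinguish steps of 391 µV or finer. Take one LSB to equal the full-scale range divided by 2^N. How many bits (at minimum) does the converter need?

Full-scale range = 1.35 V − (-1.35 V) = 2.7 V.
Required number of levels: 2.7/391 µV = 6905.4; smallest N with 2^N ≥ that is 13.

13 bits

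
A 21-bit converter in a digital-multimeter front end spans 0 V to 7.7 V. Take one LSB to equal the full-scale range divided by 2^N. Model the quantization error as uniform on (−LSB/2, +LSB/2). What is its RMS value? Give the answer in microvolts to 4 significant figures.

Span = 7.7 V.
LSB = 7.7 V / 2^21 = 3.67165 µV.
RMS of a uniform error over width LSB is LSB/√12 = 1.060 µV.

1.060 µV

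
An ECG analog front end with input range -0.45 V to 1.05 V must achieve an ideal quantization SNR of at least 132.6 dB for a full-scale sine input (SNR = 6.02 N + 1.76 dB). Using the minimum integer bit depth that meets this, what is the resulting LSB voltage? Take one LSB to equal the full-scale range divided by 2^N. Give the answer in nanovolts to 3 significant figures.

Full-scale range = 1.05 V − (-0.45 V) = 1.5 V.
N ≥ (132.6 − 1.76)/6.02 = 21.734 → N_min = 22.
LSB = 1.5 V / 2^22 = 358 nV.

358 nV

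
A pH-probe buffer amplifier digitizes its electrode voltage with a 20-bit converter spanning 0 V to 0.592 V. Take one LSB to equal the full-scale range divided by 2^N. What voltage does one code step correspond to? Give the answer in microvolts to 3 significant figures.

0.565 µV

Full-scale range = 0.592 V.
2^20 = 1048576 levels.
Step size = 0.592/1048576 V = 0.565 µV.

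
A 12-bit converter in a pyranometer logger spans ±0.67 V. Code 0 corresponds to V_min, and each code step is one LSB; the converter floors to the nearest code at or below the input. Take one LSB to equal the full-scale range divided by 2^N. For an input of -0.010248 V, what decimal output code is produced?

2016

The full-scale span is 0.67 − (-0.67) = 1.34 V. LSB = 1.34 V / 2^12 ≈ 327.1 µV.
(V_in − V_min) × 2^12/range = (-0.010248 − (-0.67)) × 4096/1.34 = 2016.675.
Floor → code = 2016.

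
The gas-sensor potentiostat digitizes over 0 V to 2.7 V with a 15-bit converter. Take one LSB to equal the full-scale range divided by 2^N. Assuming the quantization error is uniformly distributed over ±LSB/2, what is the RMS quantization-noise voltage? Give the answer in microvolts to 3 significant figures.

23.8 µV

Full-scale range = 2.7 V.
Step size = 2.7/32768 V = 82.397 µV.
V_rms = LSB/√12 = 82.397 µV / √12 = 23.8 µV.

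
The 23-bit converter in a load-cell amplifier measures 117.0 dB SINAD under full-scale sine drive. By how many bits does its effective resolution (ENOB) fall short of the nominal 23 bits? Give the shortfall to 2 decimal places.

N_eff = (117.0 − 1.76)/6.02 = 19.1429 bits.
Lost resolution: 23 − 19.1429 = 3.8571 bits.

3.86 bits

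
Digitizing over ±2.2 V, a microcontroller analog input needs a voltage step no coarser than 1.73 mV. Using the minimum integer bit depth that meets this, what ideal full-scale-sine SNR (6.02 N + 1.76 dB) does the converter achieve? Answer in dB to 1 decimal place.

Span: 2.2 V − (-2.2 V) = 4.4 V.
4.4 V / 1.73 mV = 2543. Since 2^11 = 2048 and 2^12 = 4096, N = 12.
SNR = 6.02 × 12 + 1.76 = 74.00 dB.

74.0 dB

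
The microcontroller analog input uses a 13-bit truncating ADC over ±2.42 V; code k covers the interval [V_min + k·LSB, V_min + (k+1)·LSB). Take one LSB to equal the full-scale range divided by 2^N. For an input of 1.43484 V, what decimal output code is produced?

6524

The full-scale span is 2.42 − (-2.42) = 4.84 V. LSB = 4.84 V / 2^13 ≈ 0.5908 mV.
V_in − V_min = 1.43484 − (-2.42) = 3.85484 V.
Divide by LSB: 3.85484 × 8192/4.84 = 6524.5556.
Truncating gives code 6524.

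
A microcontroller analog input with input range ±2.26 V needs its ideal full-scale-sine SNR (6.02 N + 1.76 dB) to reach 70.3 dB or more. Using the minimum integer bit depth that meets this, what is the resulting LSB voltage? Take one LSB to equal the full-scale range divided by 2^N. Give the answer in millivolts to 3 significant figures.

Full-scale range = 2.26 V − (-2.26 V) = 4.52 V.
Required N = ⌈(70.3 − 1.76)/6.02⌉ = ⌈11.385⌉ = 12.
LSB = 4.52 V ÷ 2^12 = 4.52/4096 V = 1.10 mV.

1.10 mV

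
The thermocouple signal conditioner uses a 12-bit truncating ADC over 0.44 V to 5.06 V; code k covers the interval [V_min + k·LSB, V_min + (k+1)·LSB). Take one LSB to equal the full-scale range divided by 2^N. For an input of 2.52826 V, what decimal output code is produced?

Span: 5.06 V − (0.44 V) = 4.62 V. LSB = 4.62 V / 2^12 ≈ 1.128 mV.
V_in − V_min = 2.52826 − (0.44) = 2.08826 V.
Divide by LSB: 2.08826 × 4096/4.62 = 1851.4097.
Truncating gives code 1851.

1851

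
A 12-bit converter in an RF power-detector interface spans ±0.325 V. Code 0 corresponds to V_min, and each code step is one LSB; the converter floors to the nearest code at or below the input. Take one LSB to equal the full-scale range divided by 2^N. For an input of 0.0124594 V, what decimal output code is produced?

The full-scale span is 0.325 − (-0.325) = 0.65 V. LSB = 0.65 V / 2^12 ≈ 158.7 µV.
code = ⌊(V_in − V_min)/LSB⌋ = ⌊(V_in − V_min) × 2^12 / range⌋
     = ⌊(0.0124594 − (-0.325)) × 4096 / 0.65⌋ = ⌊0.3374594 × 4096/0.65⌋
     = ⌊2126.513⌋ = 2126.

2126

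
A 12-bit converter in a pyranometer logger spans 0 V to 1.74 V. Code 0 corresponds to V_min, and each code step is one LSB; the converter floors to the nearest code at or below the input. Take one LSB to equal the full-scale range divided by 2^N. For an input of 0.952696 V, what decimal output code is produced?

2242

Span = 1.74 V. LSB = 1.74 V / 2^12 ≈ 424.8 µV.
V_in − V_min = 0.952696 − (0) = 0.952696 V.
Divide by LSB: 0.952696 × 4096/1.74 = 2242.6683.
Truncating gives code 2242.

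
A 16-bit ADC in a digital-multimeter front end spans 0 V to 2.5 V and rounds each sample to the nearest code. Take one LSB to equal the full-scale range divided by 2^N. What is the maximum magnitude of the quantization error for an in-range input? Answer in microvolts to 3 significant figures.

19.1 µV

Range is 2.5 V.
LSB = 2.5 V ÷ 2^16 = 2.5/65536 V = 38.147 µV.
A rounding quantizer has |error| ≤ LSB/2 = 19.1 µV.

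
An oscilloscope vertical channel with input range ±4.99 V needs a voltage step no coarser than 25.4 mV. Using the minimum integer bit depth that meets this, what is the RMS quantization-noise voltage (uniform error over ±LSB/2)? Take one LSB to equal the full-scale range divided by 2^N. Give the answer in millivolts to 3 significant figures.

Span: 4.99 V − (-4.99 V) = 9.98 V.
Levels needed ≥ 9.98/25.4 mV = 392.9. 2^9 = 512 suffices, so N_min = 9.
One LSB is 9.98 V / 512 = 19.492 mV.
RMS noise = LSB/√12 = 5.63 mV.

5.63 mV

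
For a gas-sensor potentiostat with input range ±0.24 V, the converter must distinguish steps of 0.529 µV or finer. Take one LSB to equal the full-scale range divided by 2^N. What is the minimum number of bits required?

Full-scale range = 0.24 V − (-0.24 V) = 0.48 V.
Need 2^N ≥ 0.48 V / 0.529 µV = 907400 → N_min = 20.

20 bits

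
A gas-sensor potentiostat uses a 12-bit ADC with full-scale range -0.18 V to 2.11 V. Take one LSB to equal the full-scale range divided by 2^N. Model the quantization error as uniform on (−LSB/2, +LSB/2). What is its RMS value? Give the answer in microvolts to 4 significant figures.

161.4 µV

Range = 2.11 − (-0.18) = 2.29 V.
One LSB is 2.29 V / 4096 = 0.559082 mV.
σ_q = LSB/√12 = 0.559082 mV/3.4641 = 161.4 µV.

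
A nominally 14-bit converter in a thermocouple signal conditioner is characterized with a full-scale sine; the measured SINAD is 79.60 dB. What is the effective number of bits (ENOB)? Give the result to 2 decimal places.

ENOB = (SINAD − 1.76) / 6.02 = (79.60 − 1.76) / 6.02 = 77.84 / 6.02 = 12.9302.

12.93 bits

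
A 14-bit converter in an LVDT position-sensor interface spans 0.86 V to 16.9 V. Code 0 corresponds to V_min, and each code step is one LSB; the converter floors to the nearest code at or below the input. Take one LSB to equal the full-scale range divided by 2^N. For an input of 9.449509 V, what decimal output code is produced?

The full-scale span is 16.9 − (0.86) = 16.04 V. LSB = 16.04 V / 2^14 ≈ 0.9790 mV.
code = ⌊(V_in − V_min)/LSB⌋ = ⌊(V_in − V_min) × 2^14 / range⌋
     = ⌊(9.449509 − (0.86)) × 16384 / 16.04⌋ = ⌊8.589509 × 16384/16.04⌋
     = ⌊8773.723⌋ = 8773.

8773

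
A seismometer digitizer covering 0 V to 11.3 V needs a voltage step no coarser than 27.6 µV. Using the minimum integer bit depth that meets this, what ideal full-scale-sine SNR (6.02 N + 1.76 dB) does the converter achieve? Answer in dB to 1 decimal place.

116.1 dB

Range is 11.3 V.
11.3 V / 27.6 µV = 409400. Since 2^18 = 262144 and 2^19 = 524288, N = 19.
Ideal SNR at N = 19: 6.02·19 + 1.76 = 116.1 dB.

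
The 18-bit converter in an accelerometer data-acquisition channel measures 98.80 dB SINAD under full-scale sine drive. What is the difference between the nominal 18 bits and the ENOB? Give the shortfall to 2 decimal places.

Effective bits = (98.80 − 1.76)/6.02 = 16.1196.
Lost resolution: 18 − 16.1196 = 1.8804 bits.

1.88 bits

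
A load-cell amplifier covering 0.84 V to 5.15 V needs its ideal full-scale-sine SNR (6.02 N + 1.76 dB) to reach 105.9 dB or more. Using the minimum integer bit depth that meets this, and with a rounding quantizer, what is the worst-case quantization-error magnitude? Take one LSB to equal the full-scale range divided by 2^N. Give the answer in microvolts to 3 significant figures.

Range = 5.15 − (0.84) = 4.31 V.
6.02 N + 1.76 ≥ 105.9 gives N ≥ 17.299, so the minimum integer is 18.
LSB = 4.31 V ÷ 2^18 = 4.31/262144 V = 16.441 µV.
Max error for round-to-nearest is LSB/2 = 8.22 µV.

8.22 µV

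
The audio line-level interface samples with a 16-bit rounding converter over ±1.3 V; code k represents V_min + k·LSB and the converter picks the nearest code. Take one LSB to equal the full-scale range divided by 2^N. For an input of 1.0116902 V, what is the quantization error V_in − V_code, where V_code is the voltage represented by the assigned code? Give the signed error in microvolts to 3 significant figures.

Span: 1.3 V − (-1.3 V) = 2.6 V. LSB = 2.6 V / 2^16 ≈ 39.67 µV.
(V_in − V_min)/LSB = (1.0116902 − (-1.3)) × 65536/2.6 = 58268.8188 → nearest code k = 58269.
V_code = V_min + k × range/2^16 = -1.3 + 58269 × 2.6/65536 = 1.0116973877 V.
Error = V_in − V_code = 1.0116902 − (1.0116973877) = −7.19 µV.

−7.19 µV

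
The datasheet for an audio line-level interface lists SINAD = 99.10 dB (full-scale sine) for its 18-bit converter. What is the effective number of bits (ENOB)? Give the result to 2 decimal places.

ENOB = (SINAD − 1.76) / 6.02 = (99.10 − 1.76) / 6.02 = 97.34 / 6.02 = 16.1694.

16.17 bits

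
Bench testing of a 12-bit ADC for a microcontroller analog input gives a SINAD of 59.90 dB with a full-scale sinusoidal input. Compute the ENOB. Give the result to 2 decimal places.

9.66 bits

Inverting SNR = 6.02 N + 1.76: N_eff = (59.90 − 1.76)/6.02 = 9.6578.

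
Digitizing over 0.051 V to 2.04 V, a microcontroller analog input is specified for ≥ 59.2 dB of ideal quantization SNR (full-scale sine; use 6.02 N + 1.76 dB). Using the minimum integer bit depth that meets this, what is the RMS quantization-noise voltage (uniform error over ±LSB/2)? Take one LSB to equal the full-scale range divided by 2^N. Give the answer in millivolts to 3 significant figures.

Span: 2.04 V − (0.051 V) = 1.989 V.
Required N = ⌈(59.2 − 1.76)/6.02⌉ = ⌈9.542⌉ = 10.
LSB = 1.989 V / 2^10 = 1.9424 mV.
RMS noise = LSB/√12 = 0.561 mV.

0.561 mV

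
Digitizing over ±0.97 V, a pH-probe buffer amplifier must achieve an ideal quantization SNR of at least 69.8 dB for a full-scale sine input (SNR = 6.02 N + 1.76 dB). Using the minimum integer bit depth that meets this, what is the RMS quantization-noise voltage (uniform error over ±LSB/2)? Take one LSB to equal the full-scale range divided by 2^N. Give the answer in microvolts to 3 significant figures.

137 µV

Full-scale range = 0.97 V − (-0.97 V) = 1.94 V.
N ≥ (69.8 − 1.76)/6.02 = 11.302 → N_min = 12.
LSB = 1.94 V / 2^12 = 473.63 µV.
σ_q = LSB/√12 = 473.63 µV/3.4641 = 137 µV.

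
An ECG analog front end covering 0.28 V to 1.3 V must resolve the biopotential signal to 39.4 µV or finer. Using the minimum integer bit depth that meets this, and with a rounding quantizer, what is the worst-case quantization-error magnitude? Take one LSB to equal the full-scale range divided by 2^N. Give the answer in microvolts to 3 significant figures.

15.6 µV

Full-scale range = 1.3 V − (0.28 V) = 1.02 V.
Levels needed ≥ 1.02/39.4 µV = 25890. 2^15 = 32768 suffices, so N_min = 15.
One LSB is 1.02 V / 32768 = 31.128 µV.
Max error for round-to-nearest is LSB/2 = 15.6 µV.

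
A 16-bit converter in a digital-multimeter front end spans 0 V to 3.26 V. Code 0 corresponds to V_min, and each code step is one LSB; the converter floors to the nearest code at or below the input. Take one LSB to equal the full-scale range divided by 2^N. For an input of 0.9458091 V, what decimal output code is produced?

19013

Range is 3.26 V. LSB = 3.26 V / 2^16 ≈ 49.74 µV.
(V_in − V_min) × 2^16/range = (0.9458091 − (0)) × 65536/3.26 = 19013.664.
Floor → code = 19013.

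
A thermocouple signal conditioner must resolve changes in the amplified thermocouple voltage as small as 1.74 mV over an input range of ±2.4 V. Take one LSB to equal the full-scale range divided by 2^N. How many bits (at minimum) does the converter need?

12 bits

Range = 2.4 − (-2.4) = 4.8 V.
4.8 V / 1.74 mV = 2759. Since 2^11 = 2048 and 2^12 = 4096, N = 12.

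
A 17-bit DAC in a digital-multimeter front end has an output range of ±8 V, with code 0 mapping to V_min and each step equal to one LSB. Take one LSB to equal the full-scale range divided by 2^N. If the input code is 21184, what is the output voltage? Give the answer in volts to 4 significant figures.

Range = 8 − (-8) = 16 V. LSB = 16 V / 2^17.
Output = V_min + (21184/131072) × range = -8 + 0.161621 × 16 V
      = -8 V + 2.58594 V = -5.41406 V.

-5.414 V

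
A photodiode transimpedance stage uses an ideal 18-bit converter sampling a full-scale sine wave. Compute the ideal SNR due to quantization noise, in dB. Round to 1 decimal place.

Ideal quantization SNR: 6.02 × 18 + 1.76 dB = 110.1 dB.

110.1 dB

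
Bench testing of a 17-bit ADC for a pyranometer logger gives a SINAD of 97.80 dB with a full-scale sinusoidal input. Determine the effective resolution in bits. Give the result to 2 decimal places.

15.95 bits

(97.80 − 1.76) / 6.02 = 96.04/6.02 = 15.9535 effective bits.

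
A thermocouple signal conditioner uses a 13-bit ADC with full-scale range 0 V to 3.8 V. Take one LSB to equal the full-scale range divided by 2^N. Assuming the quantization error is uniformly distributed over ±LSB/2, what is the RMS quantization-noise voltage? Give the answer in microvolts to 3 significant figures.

Full-scale range = 3.8 V.
Step size = 3.8/8192 V = 463.87 µV.
RMS of a uniform error over width LSB is LSB/√12 = 134 µV.

134 µV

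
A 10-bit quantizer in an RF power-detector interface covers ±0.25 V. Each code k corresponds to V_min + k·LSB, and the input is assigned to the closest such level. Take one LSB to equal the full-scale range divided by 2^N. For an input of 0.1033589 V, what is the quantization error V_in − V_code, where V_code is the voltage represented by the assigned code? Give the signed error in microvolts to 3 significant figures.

Full-scale range = 0.25 V − (-0.25 V) = 0.5 V. LSB = 0.5 V / 2^10 ≈ 488.3 µV.
(0.1033589 − (-0.25)) / LSB = 0.3533589 × 1024/0.5 = 723.6790. Nearest integer: k = 724.
V_code = V_min + k × range/2^10 = -0.25 + 724 × 0.5/1024 = 0.1035156250 V.
Error = V_in − V_code = 0.1033589 − (0.1035156250) = −157 µV.

−157 µV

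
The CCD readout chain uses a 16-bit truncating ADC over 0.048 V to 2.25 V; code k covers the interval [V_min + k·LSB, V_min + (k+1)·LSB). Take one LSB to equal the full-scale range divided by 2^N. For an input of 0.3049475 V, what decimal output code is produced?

7647

Full-scale range = 2.25 V − (0.048 V) = 2.202 V. LSB = 2.202 V / 2^16 ≈ 33.60 µV.
(V_in − V_min) × 2^16/range = (0.3049475 − (0.048)) × 65536/2.202 = 7647.280.
Floor → code = 7647.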